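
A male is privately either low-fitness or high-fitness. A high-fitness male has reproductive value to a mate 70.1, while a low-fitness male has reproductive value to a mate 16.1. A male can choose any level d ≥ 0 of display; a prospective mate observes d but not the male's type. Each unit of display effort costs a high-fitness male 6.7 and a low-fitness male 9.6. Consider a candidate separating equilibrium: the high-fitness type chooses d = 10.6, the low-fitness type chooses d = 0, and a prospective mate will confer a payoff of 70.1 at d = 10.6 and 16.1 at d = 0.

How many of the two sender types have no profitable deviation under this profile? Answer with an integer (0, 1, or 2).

1

High-fitness type: signal → 70.1 − 6.7 × 10.6 = -0.92; deviate to 0 → 16.1. IC fails (-0.92 < 16.1).
Low-fitness type: stay at 0 → 16.1; mimic → 70.1 − 9.6 × 10.6 = -31.66. IC holds (16.1 ≥ -31.66).
1 of 2 constraints hold, so this profile is not an equilibrium.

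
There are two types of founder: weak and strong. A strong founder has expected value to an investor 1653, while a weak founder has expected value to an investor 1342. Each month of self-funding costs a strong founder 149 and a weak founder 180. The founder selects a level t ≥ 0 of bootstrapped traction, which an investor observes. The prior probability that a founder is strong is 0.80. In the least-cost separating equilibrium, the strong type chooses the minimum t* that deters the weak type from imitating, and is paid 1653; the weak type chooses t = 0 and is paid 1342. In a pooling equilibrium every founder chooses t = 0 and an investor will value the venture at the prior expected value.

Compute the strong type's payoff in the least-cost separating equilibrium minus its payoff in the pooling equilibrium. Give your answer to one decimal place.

-195.2

Least-cost separating signal: t* solves 1342 = 1653 − 180·t*, so t* = (1653 − 1342)/180 ≈ 1.7278.
Strong type's separating payoff: 1653 − 149 × t* = 1653 − 149 × (1653 − 1342)/180 = 1653 − 46339/180 ≈ 1395.561.
Pooling payoff: 0.80 × 1653 + 0.20 × 1342 = 1590.8.
Difference: 1395.561 − 1590.8 = -195.239, i.e. -195.2 to one decimal place.
The strong type would prefer the pooling outcome.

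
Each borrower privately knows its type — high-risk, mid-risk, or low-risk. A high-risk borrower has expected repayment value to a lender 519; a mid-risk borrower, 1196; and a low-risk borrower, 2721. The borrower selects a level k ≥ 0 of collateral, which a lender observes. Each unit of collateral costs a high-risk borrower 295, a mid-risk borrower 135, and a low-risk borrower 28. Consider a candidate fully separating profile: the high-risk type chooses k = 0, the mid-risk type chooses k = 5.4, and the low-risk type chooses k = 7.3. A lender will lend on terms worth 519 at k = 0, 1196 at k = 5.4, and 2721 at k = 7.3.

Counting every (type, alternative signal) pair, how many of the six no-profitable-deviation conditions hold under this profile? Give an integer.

High-risk (own payoff 519): to k=5.4 gives 1196 − 295×5.4 = -397 → no gain ✓; to k=7.3 gives 2721 − 295×7.3 = 567.5 → profitable ✗.
Mid-risk (own payoff 1196 − 135×5.4 = 467): to k=0 gives 519 → profitable ✗; to k=7.3 gives 2721 − 135×7.3 = 1735.5 → profitable ✗.
Low-risk (own payoff 2721 − 28×7.3 = 2516.6): to k=0 gives 519 → no gain ✓; to k=5.4 gives 1196 − 28×5.4 = 1044.8 → no gain ✓.
3 of the 6 constraints hold; not an equilibrium.

3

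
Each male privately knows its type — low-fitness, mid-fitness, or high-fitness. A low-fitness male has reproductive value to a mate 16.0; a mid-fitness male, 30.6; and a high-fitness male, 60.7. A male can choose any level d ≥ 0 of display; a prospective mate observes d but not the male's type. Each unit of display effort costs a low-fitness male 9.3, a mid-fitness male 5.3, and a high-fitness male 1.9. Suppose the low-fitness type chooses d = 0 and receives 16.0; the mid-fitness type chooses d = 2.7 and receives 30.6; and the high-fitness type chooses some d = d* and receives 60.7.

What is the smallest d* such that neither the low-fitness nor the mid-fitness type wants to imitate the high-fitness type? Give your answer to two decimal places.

8.38

Mid-fitness type (on-path payoff 30.6 − 5.3×2.7 = 16.29) won't mimic when 16.29 ≥ 60.7 − 5.3·d*, i.e. d* ≥ 8.38.
Low-fitness type (on-path payoff 16.0) won't mimic when 16.0 ≥ 60.7 − 9.3·d*, i.e. d* ≥ 4.81.
Both must hold, so d* = max(4.81, 8.38) = 8.38. The mid-fitness type's constraint binds.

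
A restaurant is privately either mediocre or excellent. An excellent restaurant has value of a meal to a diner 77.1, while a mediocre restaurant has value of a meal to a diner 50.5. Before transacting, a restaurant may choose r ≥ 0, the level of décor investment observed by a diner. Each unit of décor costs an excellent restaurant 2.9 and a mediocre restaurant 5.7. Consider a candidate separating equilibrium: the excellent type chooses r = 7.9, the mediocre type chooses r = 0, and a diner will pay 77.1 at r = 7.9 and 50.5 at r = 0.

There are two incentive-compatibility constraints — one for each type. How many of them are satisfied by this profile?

2

Mediocre type: stay at 0 → 50.5; mimic → 77.1 − 5.7 × 7.9 = 32.07. IC holds (50.5 ≥ 32.07).
Excellent type: signal → 77.1 − 2.9 × 7.9 = 54.19; deviate to 0 → 50.5. IC holds (54.19 ≥ 50.5).
2 of 2 constraints hold, so this is a separating equilibrium.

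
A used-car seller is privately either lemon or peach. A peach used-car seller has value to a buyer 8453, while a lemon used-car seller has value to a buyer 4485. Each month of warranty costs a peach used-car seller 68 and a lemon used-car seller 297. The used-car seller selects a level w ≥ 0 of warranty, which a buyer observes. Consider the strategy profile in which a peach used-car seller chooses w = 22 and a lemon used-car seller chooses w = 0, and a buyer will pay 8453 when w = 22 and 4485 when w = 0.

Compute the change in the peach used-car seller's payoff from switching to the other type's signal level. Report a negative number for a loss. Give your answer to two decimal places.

-2472.00

Playing w = 22 the peach used-car seller receives 8453 − 68 × 22 = 6957.
Deviating to w = 0 yields 4485 instead.
Gain from deviating: 4485 − 6957 = -2472.00.
The gain is negative, so the peach type's incentive-compatibility constraint is satisfied.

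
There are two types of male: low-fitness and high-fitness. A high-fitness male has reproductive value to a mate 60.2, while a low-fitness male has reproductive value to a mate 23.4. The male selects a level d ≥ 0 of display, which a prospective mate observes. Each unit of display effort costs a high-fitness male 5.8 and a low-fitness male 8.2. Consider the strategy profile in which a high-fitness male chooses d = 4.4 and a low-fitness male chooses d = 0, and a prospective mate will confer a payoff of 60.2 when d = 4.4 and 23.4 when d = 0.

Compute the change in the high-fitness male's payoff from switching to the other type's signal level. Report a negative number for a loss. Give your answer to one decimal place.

Playing d = 4.4 the high-fitness male receives 60.2 − 5.8 × 4.4 = 34.68.
Deviating to d = 0 yields 23.4 instead.
Gain from deviating: 23.4 − 34.68 = -11.28, i.e. -11.3 to one decimal place.
The gain is negative, so the high-fitness type's incentive-compatibility constraint is satisfied.

-11.3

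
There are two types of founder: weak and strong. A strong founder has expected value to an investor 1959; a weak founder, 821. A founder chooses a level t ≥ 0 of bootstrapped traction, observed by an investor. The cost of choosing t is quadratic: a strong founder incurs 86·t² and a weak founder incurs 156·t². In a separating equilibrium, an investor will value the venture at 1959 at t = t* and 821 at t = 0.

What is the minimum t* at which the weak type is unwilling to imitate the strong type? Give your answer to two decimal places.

2.70

The weak type at t = 0 receives 821; imitating at t* yields 1959 − 156·t*².
Indifference: 821 = 1959 − 156·t*², so t*² = (1959 − 821) / 156 ≈ 7.2949.
t* = √7.2949 ≈ 2.70.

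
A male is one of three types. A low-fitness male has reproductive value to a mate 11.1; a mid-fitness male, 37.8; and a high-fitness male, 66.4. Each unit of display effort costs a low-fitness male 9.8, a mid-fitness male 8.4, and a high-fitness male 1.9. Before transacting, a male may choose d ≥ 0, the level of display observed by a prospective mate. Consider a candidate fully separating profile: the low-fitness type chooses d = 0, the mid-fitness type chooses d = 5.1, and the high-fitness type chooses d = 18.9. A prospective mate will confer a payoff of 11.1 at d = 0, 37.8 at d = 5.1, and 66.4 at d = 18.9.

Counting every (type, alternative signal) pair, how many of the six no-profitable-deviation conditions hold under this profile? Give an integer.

Low-fitness (own payoff 11.1): to d=5.1 gives 37.8 − 9.8×5.1 = -12.18 → no gain ✓; to d=18.9 gives 66.4 − 9.8×18.9 = -118.82 → no gain ✓.
Mid-fitness (own payoff 37.8 − 8.4×5.1 = -5.04): to d=0 gives 11.1 → profitable ✗; to d=18.9 gives 66.4 − 8.4×18.9 = -92.36 → no gain ✓.
High-fitness (own payoff 66.4 − 1.9×18.9 = 30.49): to d=0 gives 11.1 → no gain ✓; to d=5.1 gives 37.8 − 1.9×5.1 = 28.11 → no gain ✓.
5 of the 6 constraints hold; not an equilibrium.

5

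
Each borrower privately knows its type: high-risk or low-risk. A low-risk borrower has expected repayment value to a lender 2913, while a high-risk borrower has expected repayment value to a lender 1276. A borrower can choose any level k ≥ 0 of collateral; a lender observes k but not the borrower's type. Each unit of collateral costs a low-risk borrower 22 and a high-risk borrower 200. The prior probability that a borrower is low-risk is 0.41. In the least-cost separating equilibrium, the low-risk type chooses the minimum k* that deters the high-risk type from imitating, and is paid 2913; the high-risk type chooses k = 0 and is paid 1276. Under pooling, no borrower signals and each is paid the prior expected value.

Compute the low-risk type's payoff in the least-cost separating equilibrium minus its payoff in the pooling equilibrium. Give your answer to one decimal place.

785.8

Least-cost separating signal: k* solves 1276 = 2913 − 200·k*, so k* = (2913 − 1276)/200 = 8.185.
Low-risk type's separating payoff: 2913 − 22 × k* = 2913 − 22 × (2913 − 1276)/200 = 2913 − 36014/200 = 2732.93.
Pooling payoff: 0.41 × 2913 + 0.59 × 1276 = 1947.17.
Difference: 2732.93 − 1947.17 = 785.76, i.e. 785.8 to one decimal place.
The low-risk type prefers to separate.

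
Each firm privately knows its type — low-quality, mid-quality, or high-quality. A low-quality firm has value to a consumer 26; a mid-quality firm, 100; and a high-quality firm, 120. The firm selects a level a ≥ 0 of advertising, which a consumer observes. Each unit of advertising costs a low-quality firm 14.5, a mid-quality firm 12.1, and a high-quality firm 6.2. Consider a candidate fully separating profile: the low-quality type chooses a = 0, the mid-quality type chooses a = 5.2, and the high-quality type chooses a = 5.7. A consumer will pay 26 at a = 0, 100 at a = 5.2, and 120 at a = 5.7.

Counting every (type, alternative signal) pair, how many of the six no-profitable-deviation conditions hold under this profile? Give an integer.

Mid-quality (own payoff 100 − 12.1×5.2 = 37.08): to a=0 gives 26 → no gain ✓; to a=5.7 gives 120 − 12.1×5.7 = 51.03 → profitable ✗.
Low-quality (own payoff 26): to a=5.2 gives 100 − 14.5×5.2 = 24.6 → no gain ✓; to a=5.7 gives 120 − 14.5×5.7 = 37.35 → profitable ✗.
High-quality (own payoff 120 − 6.2×5.7 = 84.66): to a=0 gives 26 → no gain ✓; to a=5.2 gives 100 − 6.2×5.2 = 67.76 → no gain ✓.
4 of the 6 constraints hold; not an equilibrium.

4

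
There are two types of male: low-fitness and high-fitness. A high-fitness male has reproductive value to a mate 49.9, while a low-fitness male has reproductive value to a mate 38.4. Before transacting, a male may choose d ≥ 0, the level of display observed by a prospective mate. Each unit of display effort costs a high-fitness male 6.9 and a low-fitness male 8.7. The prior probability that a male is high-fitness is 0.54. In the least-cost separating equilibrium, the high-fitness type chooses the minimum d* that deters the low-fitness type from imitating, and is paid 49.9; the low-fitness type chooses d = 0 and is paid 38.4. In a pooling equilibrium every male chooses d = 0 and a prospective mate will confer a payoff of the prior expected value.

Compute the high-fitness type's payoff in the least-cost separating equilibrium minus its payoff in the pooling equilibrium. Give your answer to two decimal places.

Least-cost separating signal: d* solves 38.4 = 49.9 − 8.7·d*, so d* = (49.9 − 38.4)/8.7 ≈ 1.3218.
High-fitness type's separating payoff: 49.9 − 6.9 × d* = 49.9 − 6.9 × (49.9 − 38.4)/8.7 = 49.9 − 79.35/8.7 ≈ 40.7793.
Pooling payoff: 0.54 × 49.9 + 0.46 × 38.4 = 44.61.
Difference: 40.7793 − 44.61 = -3.8307, i.e. -3.83 to two decimal places.
The high-fitness type would prefer the pooling outcome.

-3.83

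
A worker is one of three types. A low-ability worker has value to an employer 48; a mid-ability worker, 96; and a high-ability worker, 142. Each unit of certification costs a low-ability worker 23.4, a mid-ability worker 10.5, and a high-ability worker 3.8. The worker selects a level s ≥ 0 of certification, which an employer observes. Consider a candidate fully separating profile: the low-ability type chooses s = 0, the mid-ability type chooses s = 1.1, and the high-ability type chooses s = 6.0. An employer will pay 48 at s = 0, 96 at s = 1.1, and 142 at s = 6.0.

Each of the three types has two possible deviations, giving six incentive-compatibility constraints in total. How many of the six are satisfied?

5

High-ability (own payoff 142 − 3.8×6.0 = 119.2): to s=0 gives 48 → no gain ✓; to s=1.1 gives 96 − 3.8×1.1 = 91.82 → no gain ✓.
Mid-ability (own payoff 96 − 10.5×1.1 = 84.45): to s=0 gives 48 → no gain ✓; to s=6.0 gives 142 − 10.5×6.0 = 79 → no gain ✓.
Low-ability (own payoff 48): to s=1.1 gives 96 − 23.4×1.1 = 70.26 → profitable ✗; to s=6.0 gives 142 − 23.4×6.0 = 1.6 → no gain ✓.
5 of the 6 constraints hold; not an equilibrium.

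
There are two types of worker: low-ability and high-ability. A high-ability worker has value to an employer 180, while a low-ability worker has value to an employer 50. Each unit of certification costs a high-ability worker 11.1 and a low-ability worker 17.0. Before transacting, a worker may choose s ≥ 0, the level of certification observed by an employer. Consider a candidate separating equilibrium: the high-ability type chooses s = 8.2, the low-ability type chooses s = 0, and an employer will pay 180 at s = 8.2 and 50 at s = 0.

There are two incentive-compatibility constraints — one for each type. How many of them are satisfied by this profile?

High-ability type: signal → 180 − 11.1 × 8.2 = 88.98; deviate to 0 → 50. IC holds (88.98 ≥ 50).
Low-ability type: stay at 0 → 50; mimic → 180 − 17.0 × 8.2 = 40.6. IC holds (50 ≥ 40.6).
2 of 2 constraints hold, so this is a separating equilibrium.

2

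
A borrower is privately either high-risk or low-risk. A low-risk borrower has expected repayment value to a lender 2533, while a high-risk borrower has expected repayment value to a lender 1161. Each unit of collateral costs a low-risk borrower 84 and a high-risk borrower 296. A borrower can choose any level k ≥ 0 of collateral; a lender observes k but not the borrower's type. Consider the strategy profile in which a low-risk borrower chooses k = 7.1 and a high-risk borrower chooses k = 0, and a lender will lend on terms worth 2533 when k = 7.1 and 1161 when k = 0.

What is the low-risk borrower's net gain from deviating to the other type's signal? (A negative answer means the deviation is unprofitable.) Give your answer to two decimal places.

Playing k = 7.1 the low-risk borrower receives 2533 − 84 × 7.1 = 1936.6.
Deviating to k = 0 yields 1161 instead.
Gain from deviating: 1161 − 1936.6 = -775.60.
The gain is negative, so the low-risk type's incentive-compatibility constraint is satisfied.

-775.60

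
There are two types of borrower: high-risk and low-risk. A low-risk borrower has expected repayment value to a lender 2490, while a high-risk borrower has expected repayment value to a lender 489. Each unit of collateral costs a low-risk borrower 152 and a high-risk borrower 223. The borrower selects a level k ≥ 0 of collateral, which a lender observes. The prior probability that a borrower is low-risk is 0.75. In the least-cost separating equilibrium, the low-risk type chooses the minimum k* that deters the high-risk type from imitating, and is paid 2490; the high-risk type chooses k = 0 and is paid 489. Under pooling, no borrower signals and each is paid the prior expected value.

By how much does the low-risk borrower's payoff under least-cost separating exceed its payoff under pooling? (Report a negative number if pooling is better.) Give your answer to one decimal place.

-863.7

Least-cost separating signal: k* solves 489 = 2490 − 223·k*, so k* = (2490 − 489)/223 ≈ 8.9731.
Low-risk type's separating payoff: 2490 − 152 × k* = 2490 − 152 × (2490 − 489)/223 = 2490 − 304152/223 ≈ 1126.090.
Pooling payoff: 0.75 × 2490 + 0.25 × 489 = 1989.75.
Difference: 1126.090 − 1989.75 = -863.66, i.e. -863.7 to one decimal place.
The low-risk type would prefer the pooling outcome.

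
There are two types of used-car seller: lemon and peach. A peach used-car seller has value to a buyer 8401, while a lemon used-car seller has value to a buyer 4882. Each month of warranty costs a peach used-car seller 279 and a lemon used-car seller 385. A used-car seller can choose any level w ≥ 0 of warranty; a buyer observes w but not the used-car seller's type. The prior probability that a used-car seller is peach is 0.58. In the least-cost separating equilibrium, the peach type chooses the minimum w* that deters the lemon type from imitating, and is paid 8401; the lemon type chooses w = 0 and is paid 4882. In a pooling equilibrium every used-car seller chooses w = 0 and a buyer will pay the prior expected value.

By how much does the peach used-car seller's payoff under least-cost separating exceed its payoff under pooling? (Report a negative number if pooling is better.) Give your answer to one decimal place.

-1072.2

Least-cost separating signal: w* solves 4882 = 8401 − 385·w*, so w* = (8401 − 4882)/385 ≈ 9.1403.
Peach type's separating payoff: 8401 − 279 × w* = 8401 − 279 × (8401 − 4882)/385 = 8401 − 981801/385 ≈ 5850.868.
Pooling payoff: 0.58 × 8401 + 0.42 × 4882 = 6923.02.
Difference: 5850.868 − 6923.02 = -1072.152, i.e. -1072.2 to one decimal place.
The peach type would prefer the pooling outcome.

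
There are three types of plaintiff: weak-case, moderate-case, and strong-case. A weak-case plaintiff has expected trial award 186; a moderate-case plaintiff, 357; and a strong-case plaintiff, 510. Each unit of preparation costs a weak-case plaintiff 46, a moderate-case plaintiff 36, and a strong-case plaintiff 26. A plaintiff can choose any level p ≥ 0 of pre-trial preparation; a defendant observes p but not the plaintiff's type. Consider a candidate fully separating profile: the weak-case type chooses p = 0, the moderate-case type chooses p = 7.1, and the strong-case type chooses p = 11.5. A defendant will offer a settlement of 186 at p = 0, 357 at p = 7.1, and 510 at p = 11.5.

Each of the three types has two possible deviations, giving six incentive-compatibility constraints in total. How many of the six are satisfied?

5

Strong-case (own payoff 510 − 26×11.5 = 211): to p=0 gives 186 → no gain ✓; to p=7.1 gives 357 − 26×7.1 = 172.4 → no gain ✓.
Moderate-case (own payoff 357 − 36×7.1 = 101.4): to p=0 gives 186 → profitable ✗; to p=11.5 gives 510 − 36×11.5 = 96 → no gain ✓.
Weak-case (own payoff 186): to p=7.1 gives 357 − 46×7.1 = 30.4 → no gain ✓; to p=11.5 gives 510 − 46×11.5 = -19 → no gain ✓.
5 of the 6 constraints hold; not an equilibrium.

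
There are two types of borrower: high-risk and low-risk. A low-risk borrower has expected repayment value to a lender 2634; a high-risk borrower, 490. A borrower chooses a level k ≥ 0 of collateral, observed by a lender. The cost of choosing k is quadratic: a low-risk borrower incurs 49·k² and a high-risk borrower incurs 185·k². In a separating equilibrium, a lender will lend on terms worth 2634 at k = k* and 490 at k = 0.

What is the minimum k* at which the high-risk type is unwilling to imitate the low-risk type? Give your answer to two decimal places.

3.40

The high-risk type at k = 0 receives 490; imitating at k* yields 2634 − 185·k*².
Indifference: 490 = 2634 − 185·k*², so k*² = (2634 − 490) / 185 ≈ 11.5892.
k* = √11.5892 ≈ 3.40.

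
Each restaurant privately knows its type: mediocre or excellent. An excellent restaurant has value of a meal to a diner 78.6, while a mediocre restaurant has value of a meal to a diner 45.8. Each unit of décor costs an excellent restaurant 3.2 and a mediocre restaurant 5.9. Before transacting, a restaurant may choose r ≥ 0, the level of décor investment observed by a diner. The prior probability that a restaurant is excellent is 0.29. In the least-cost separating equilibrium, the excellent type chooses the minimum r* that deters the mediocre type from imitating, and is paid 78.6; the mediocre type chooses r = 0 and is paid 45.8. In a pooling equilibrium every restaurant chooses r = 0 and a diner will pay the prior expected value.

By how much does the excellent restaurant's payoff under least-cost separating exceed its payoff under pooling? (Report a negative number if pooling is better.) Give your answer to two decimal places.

Least-cost separating signal: r* solves 45.8 = 78.6 − 5.9·r*, so r* = (78.6 − 45.8)/5.9 ≈ 5.5593.
Excellent type's separating payoff: 78.6 − 3.2 × r* = 78.6 − 3.2 × (78.6 − 45.8)/5.9 = 78.6 − 104.96/5.9 ≈ 60.8102.
Pooling payoff: 0.29 × 78.6 + 0.71 × 45.8 = 55.312.
Difference: 60.8102 − 55.312 = 5.4982, i.e. 5.50 to two decimal places.
The excellent type prefers to separate.

5.50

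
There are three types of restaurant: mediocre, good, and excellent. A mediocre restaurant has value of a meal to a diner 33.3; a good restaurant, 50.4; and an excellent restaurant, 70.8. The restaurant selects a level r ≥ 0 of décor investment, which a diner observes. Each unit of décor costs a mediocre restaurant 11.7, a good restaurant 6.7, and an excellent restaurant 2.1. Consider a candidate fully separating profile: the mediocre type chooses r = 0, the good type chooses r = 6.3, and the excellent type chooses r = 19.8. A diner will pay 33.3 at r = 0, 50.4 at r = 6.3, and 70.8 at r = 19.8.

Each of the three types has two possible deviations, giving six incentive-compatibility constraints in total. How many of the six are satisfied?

3

Excellent (own payoff 70.8 − 2.1×19.8 = 29.22): to r=0 gives 33.3 → profitable ✗; to r=6.3 gives 50.4 − 2.1×6.3 = 37.17 → profitable ✗.
Good (own payoff 50.4 − 6.7×6.3 = 8.19): to r=0 gives 33.3 → profitable ✗; to r=19.8 gives 70.8 − 6.7×19.8 = -61.86 → no gain ✓.
Mediocre (own payoff 33.3): to r=6.3 gives 50.4 − 11.7×6.3 = -23.31 → no gain ✓; to r=19.8 gives 70.8 − 11.7×19.8 = -160.86 → no gain ✓.
3 of the 6 constraints hold; not an equilibrium.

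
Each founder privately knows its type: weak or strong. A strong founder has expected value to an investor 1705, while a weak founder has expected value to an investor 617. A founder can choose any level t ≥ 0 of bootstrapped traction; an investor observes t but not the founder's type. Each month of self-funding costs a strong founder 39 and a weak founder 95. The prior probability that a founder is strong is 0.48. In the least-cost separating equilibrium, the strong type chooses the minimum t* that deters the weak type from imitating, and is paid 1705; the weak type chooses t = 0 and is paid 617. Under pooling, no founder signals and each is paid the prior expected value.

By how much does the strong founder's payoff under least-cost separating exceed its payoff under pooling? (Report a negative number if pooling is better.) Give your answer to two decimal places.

Least-cost separating signal: t* solves 617 = 1705 − 95·t*, so t* = (1705 − 617)/95 ≈ 11.4526.
Strong type's separating payoff: 1705 − 39 × t* = 1705 − 39 × (1705 − 617)/95 = 1705 − 42432/95 ≈ 1258.3474.
Pooling payoff: 0.48 × 1705 + 0.52 × 617 = 1139.24.
Difference: 1258.3474 − 1139.24 = 119.1074, i.e. 119.11 to two decimal places.
The strong type prefers to separate.

119.11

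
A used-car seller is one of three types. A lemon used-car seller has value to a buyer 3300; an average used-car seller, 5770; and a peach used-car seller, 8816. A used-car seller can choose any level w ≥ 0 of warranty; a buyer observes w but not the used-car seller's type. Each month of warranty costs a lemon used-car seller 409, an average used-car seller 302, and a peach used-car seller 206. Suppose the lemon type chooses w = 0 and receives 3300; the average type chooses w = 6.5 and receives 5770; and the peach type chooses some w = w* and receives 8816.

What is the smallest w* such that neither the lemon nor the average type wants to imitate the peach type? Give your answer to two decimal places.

16.59

Lemon type (on-path payoff 3300) won't mimic when 3300 ≥ 8816 − 409·w*, i.e. w* ≥ 13.49.
Average type (on-path payoff 5770 − 302×6.5 = 3807) won't mimic when 3807 ≥ 8816 − 302·w*, i.e. w* ≥ 16.59.
Both must hold, so w* = max(13.49, 16.59) = 16.59. The average type's constraint binds.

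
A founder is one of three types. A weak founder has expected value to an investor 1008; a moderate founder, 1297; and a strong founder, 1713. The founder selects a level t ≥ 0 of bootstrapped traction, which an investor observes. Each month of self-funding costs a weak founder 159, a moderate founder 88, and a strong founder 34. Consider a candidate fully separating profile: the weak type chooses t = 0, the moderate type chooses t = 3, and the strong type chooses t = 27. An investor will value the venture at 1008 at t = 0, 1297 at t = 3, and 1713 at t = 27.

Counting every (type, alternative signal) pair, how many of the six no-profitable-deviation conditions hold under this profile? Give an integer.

4

Moderate (own payoff 1297 − 88×3 = 1033): to t=0 gives 1008 → no gain ✓; to t=27 gives 1713 − 88×27 = -663 → no gain ✓.
Weak (own payoff 1008): to t=3 gives 1297 − 159×3 = 820 → no gain ✓; to t=27 gives 1713 − 159×27 = -2580 → no gain ✓.
Strong (own payoff 1713 − 34×27 = 795): to t=0 gives 1008 → profitable ✗; to t=3 gives 1297 − 34×3 = 1195 → profitable ✗.
4 of the 6 constraints hold; not an equilibrium.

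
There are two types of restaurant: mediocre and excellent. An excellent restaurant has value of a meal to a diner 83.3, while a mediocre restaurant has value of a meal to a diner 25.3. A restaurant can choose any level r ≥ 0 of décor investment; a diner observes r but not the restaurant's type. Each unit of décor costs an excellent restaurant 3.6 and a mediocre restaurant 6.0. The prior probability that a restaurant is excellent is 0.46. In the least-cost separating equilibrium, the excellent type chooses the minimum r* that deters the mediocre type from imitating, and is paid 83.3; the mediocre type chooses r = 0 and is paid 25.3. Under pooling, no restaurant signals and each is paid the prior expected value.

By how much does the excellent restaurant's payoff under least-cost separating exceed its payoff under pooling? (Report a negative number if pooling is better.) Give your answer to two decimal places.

-3.48

Least-cost separating signal: r* solves 25.3 = 83.3 − 6.0·r*, so r* = (83.3 − 25.3)/6.0 ≈ 9.6667.
Excellent type's separating payoff: 83.3 − 3.6 × r* = 83.3 − 3.6 × (83.3 − 25.3)/6.0 = 83.3 − 208.8/6.0 = 48.5.
Pooling payoff: 0.46 × 83.3 + 0.54 × 25.3 = 51.98.
Difference: 48.5 − 51.98 = -3.48.
The excellent type would prefer the pooling outcome.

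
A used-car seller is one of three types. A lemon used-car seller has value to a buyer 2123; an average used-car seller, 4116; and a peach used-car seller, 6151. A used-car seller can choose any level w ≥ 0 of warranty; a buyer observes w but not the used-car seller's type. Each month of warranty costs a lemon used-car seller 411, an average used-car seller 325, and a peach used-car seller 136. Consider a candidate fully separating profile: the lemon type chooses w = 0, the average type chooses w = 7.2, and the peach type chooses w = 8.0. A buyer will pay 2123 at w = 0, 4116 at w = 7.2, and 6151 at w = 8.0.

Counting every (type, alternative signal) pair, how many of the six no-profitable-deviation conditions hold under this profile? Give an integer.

Peach (own payoff 6151 − 136×8.0 = 5063): to w=0 gives 2123 → no gain ✓; to w=7.2 gives 4116 − 136×7.2 = 3136.8 → no gain ✓.
Lemon (own payoff 2123): to w=7.2 gives 4116 − 411×7.2 = 1156.8 → no gain ✓; to w=8.0 gives 6151 − 411×8.0 = 2863 → profitable ✗.
Average (own payoff 4116 − 325×7.2 = 1776): to w=0 gives 2123 → profitable ✗; to w=8.0 gives 6151 − 325×8.0 = 3551 → profitable ✗.
3 of the 6 constraints hold; not an equilibrium.

3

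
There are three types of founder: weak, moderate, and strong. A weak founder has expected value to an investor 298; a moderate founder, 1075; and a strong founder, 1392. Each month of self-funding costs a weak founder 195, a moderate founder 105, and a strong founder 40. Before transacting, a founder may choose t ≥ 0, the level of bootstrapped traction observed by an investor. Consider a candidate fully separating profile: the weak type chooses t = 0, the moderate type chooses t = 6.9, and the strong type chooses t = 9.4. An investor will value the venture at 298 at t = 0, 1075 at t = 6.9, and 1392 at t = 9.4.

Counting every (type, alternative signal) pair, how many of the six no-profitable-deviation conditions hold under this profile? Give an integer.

Weak (own payoff 298): to t=6.9 gives 1075 − 195×6.9 = -270.5 → no gain ✓; to t=9.4 gives 1392 − 195×9.4 = -441 → no gain ✓.
Moderate (own payoff 1075 − 105×6.9 = 350.5): to t=0 gives 298 → no gain ✓; to t=9.4 gives 1392 − 105×9.4 = 405 → profitable ✗.
Strong (own payoff 1392 − 40×9.4 = 1016): to t=0 gives 298 → no gain ✓; to t=6.9 gives 1075 − 40×6.9 = 799 → no gain ✓.
5 of the 6 constraints hold; not an equilibrium.

5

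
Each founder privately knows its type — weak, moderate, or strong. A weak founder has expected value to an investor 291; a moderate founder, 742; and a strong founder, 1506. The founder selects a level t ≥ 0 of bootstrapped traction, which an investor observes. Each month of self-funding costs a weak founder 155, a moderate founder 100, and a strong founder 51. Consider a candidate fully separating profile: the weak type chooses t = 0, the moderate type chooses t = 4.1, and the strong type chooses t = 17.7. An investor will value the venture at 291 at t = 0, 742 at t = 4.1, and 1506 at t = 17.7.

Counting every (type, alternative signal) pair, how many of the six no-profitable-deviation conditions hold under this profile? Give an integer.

6

Weak (own payoff 291): to t=4.1 gives 742 − 155×4.1 = 106.5 → no gain ✓; to t=17.7 gives 1506 − 155×17.7 = -1237.5 → no gain ✓.
Strong (own payoff 1506 − 51×17.7 = 603.3): to t=0 gives 291 → no gain ✓; to t=4.1 gives 742 − 51×4.1 = 532.9 → no gain ✓.
Moderate (own payoff 742 − 100×4.1 = 332): to t=0 gives 291 → no gain ✓; to t=17.7 gives 1506 − 100×17.7 = -264 → no gain ✓.
6 of the 6 constraints hold; this profile is a separating equilibrium.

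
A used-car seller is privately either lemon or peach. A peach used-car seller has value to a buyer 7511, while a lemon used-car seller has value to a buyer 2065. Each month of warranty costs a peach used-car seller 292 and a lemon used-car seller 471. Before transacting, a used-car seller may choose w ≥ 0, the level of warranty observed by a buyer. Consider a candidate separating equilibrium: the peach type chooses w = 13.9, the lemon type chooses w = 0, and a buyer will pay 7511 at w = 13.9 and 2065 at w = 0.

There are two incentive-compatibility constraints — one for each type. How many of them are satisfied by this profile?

2

Lemon type: stay at 0 → 2065; mimic → 7511 − 471 × 13.9 = 964.1. IC holds (2065 ≥ 964.1).
Peach type: signal → 7511 − 292 × 13.9 = 3452.2; deviate to 0 → 2065. IC holds (3452.2 ≥ 2065).
2 of 2 constraints hold, so this is a separating equilibrium.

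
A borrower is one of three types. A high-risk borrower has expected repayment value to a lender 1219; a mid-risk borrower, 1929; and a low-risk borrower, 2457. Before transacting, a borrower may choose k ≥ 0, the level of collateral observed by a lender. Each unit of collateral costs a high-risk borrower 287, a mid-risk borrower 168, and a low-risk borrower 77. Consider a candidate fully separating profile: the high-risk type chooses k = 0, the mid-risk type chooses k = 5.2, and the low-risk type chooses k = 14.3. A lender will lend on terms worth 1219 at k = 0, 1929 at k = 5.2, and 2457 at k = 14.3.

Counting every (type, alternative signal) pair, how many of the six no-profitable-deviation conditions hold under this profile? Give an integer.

Mid-risk (own payoff 1929 − 168×5.2 = 1055.4): to k=0 gives 1219 → profitable ✗; to k=14.3 gives 2457 − 168×14.3 = 54.6 → no gain ✓.
High-risk (own payoff 1219): to k=5.2 gives 1929 − 287×5.2 = 436.6 → no gain ✓; to k=14.3 gives 2457 − 287×14.3 = -1647.1 → no gain ✓.
Low-risk (own payoff 2457 − 77×14.3 = 1355.9): to k=0 gives 1219 → no gain ✓; to k=5.2 gives 1929 − 77×5.2 = 1528.6 → profitable ✗.
4 of the 6 constraints hold; not an equilibrium.

4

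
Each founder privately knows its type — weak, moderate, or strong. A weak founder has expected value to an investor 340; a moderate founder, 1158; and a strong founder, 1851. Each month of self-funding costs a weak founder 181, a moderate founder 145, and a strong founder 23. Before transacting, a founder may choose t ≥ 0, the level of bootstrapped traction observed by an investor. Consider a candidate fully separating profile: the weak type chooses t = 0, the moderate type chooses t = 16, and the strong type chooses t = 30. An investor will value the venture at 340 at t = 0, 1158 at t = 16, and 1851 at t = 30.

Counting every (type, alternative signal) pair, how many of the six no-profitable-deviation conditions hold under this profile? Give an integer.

5

Moderate (own payoff 1158 − 145×16 = -1162): to t=0 gives 340 → profitable ✗; to t=30 gives 1851 − 145×30 = -2499 → no gain ✓.
Strong (own payoff 1851 − 23×30 = 1161): to t=0 gives 340 → no gain ✓; to t=16 gives 1158 − 23×16 = 790 → no gain ✓.
Weak (own payoff 340): to t=16 gives 1158 − 181×16 = -1738 → no gain ✓; to t=30 gives 1851 − 181×30 = -3579 → no gain ✓.
5 of the 6 constraints hold; not an equilibrium.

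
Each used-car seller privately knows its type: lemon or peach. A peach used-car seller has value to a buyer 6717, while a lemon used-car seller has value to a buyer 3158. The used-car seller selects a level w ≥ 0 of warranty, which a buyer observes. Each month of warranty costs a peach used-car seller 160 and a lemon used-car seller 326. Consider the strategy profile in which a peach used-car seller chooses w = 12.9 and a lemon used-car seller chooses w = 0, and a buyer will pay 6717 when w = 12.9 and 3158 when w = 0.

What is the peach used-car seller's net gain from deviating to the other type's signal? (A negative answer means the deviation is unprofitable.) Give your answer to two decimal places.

Playing w = 12.9 the peach used-car seller receives 6717 − 160 × 12.9 = 4653.
Deviating to w = 0 yields 3158 instead.
Gain from deviating: 3158 − 4653 = -1495.00.
The gain is negative, so the peach type's incentive-compatibility constraint is satisfied.

-1495.00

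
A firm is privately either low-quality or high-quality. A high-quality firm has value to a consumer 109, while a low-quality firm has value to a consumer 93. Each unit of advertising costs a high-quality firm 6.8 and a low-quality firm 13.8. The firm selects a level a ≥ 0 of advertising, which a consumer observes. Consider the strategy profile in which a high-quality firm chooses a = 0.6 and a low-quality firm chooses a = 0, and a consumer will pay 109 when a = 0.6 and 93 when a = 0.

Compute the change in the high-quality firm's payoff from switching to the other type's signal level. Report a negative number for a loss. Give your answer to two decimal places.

Playing a = 0.6 the high-quality firm receives 109 − 6.8 × 0.6 = 104.92.
Deviating to a = 0 yields 93 instead.
Gain from deviating: 93 − 104.92 = -11.92.
The gain is negative, so the high-quality type's incentive-compatibility constraint is satisfied.

-11.92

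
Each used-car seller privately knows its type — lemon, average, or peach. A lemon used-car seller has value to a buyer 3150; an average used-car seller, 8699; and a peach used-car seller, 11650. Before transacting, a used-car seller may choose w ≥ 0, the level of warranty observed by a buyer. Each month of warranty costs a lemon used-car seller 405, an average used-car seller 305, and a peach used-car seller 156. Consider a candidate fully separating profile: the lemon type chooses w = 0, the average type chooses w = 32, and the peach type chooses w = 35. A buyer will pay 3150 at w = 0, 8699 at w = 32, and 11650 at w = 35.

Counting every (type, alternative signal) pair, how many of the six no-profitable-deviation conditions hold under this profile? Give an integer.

4

Average (own payoff 8699 − 305×32 = -1061): to w=0 gives 3150 → profitable ✗; to w=35 gives 11650 − 305×35 = 975 → profitable ✗.
Peach (own payoff 11650 − 156×35 = 6190): to w=0 gives 3150 → no gain ✓; to w=32 gives 8699 − 156×32 = 3707 → no gain ✓.
Lemon (own payoff 3150): to w=32 gives 8699 − 405×32 = -4261 → no gain ✓; to w=35 gives 11650 − 405×35 = -2525 → no gain ✓.
4 of the 6 constraints hold; not an equilibrium.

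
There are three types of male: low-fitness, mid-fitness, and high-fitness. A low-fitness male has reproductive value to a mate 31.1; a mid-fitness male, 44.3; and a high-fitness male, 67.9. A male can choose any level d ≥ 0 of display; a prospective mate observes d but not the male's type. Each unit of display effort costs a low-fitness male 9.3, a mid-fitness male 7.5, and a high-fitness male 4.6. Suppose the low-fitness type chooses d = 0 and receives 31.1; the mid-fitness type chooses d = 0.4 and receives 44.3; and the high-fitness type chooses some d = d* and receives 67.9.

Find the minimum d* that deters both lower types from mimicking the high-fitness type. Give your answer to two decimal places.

Low-fitness type (on-path payoff 31.1) won't mimic when 31.1 ≥ 67.9 − 9.3·d*, i.e. d* ≥ 3.96.
Mid-fitness type (on-path payoff 44.3 − 7.5×0.4 = 41.3) won't mimic when 41.3 ≥ 67.9 − 7.5·d*, i.e. d* ≥ 3.55.
Both must hold, so d* = max(3.96, 3.55) = 3.96. The low-fitness type's constraint binds.

3.96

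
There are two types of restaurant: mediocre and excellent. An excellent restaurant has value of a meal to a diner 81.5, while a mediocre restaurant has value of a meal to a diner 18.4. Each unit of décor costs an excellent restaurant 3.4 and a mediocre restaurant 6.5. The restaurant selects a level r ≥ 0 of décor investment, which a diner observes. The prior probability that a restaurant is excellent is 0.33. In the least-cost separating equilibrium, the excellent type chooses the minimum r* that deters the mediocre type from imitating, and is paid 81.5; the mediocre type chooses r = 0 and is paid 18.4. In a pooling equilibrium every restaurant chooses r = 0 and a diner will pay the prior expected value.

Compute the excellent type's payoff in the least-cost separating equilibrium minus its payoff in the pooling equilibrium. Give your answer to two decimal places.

9.27

Least-cost separating signal: r* solves 18.4 = 81.5 − 6.5·r*, so r* = (81.5 − 18.4)/6.5 ≈ 9.7077.
Excellent type's separating payoff: 81.5 − 3.4 × r* = 81.5 − 3.4 × (81.5 − 18.4)/6.5 = 81.5 − 214.54/6.5 ≈ 48.4938.
Pooling payoff: 0.33 × 81.5 + 0.67 × 18.4 = 39.223.
Difference: 48.4938 − 39.223 = 9.2708, i.e. 9.27 to two decimal places.
The excellent type prefers to separate.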